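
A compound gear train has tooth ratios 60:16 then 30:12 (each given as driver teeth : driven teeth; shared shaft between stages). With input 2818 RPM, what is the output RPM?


Stage 1: RPM_B = RPM_A × t_A/t_B = 2818 × 60/16 = 169080/16 = 10567.50
B and C share a shaft → RPM_C = RPM_B
Stage 2: RPM_D = RPM_C × t_C/t_D = RPM_A × (t_A×t_C)/(t_B×t_D)
Overall ratio = (60×30)/(16×12) = 1800/192
RPM_D = 2818 × 1800/192 = 5072400/192
= 26418.75 RPM

26418.75 RPM


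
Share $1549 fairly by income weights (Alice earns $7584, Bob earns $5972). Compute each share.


Total income = 7584 + 5972 = $13556
Alice: $1549 × 7584/13556 = $866.60
Bob: $1549 × 5972/13556 = $682.40
= Alice: $866.60, Bob: $682.40

Alice: $866.60, Bob: $682.40


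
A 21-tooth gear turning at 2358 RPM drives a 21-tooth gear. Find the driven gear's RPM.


Gear ratio = 21:21 = 1:1
RPM_B = RPM_A × (teeth_A / teeth_B)
= 2358 × (21/21)
= 2358.0 RPM

2358.0 RPM


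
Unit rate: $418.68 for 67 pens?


Unit rate = total / quantity
= 418.68 / 67
= $6.25 per unit

$6.25 per unit


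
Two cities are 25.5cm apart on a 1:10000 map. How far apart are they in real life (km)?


Real distance = map distance × scale
= 25.5cm × 10000
= 255000 cm = 2550.0 m
= 2.550 km

2.550 km


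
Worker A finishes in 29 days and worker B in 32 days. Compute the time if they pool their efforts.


Rate of A = 1/29 per day
Rate of B = 1/32 per day
Combined rate = 1/29 + 1/32 = 61/928 ≈ 0.0657 per day
Days = 1 / combined rate = 928/61
≈ 15.21 days

15.21 days


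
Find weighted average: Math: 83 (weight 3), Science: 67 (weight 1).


Numerator = 83×3 + 67×1
= 249 + 67
= 316
Total weight = 4
Weighted avg = 316/4
= 79.00

79.00


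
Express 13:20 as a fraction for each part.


Total parts = 13 + 20 = 33
First part: 13/33 = 13/33
Second part: 20/33 = 20/33
= 13/33 and 20/33

13/33 and 20/33


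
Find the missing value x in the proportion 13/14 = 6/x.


Cross multiply: 13 × x = 14 × 6
13x = 84
x = 84 / 13
= 6.46

6.46


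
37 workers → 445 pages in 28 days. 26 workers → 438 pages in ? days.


Days ∝ work / workers, so d₂ = d₁ × (m₁/m₂) × (w₂/w₁)
Workers factor (inverse): 37/26 ≈ 1.4231
Work factor (direct): 438/445 ≈ 0.9843
d₂ = 28 × 37/26 × 438/445 = (28 × 37 × 438) / (26 × 445) = 453768/11570
≈ 39.22 days

39.22 days


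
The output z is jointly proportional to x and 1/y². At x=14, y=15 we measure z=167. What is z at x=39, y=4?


z = k·x/y²
Solve for k using the known point: k = z·y²/x = 167×225/14 = 37575/14 ≈ 2683.9286
Now evaluate at x=39, y=4:
z = k × 39 / 16 = (37575 × 39) / (14 × 16) = 1465425/224
≈ 6542.0759

6542.0759


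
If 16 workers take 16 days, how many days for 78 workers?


Inverse proportion: x × y = constant
k = 16 × 16 = 256
y₂ = k / 78 = 256 / 78
= 3.28

3.28


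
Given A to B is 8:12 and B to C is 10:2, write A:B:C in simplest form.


Match B: multiply A:B by 10 → 80:120
Multiply B:C by 12 → 120:24
Combined: 80:120:24
GCD = 8
= 10:15:3

10:15:3


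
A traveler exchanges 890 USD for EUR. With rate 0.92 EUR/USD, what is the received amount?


Amount × rate = 890 × 0.92
= 818.80 EUR

818.80 EUR


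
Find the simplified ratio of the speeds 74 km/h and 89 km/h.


Ratio = 74:89
GCD = 1
Simplified = 74:89
Time ratio (same distance) = 89:74
Speed ratio = 74:89

74:89


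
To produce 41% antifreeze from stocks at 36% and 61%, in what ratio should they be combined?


Let x parts of 36% mix with y parts of 61%.
36x + 61y = 41(x + y)
36x + 61y = 41x + 41y
x(36 - 41) = y(41 - 61)
x/y = (61 - 41)/(41 - 36) = 20/5
Simplify: 4:1
= 4:1

4:1


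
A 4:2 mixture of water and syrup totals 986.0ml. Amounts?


Total parts = 4 + 2 = 6
water: 986.0 × 4/6 = 657.3ml
syrup: 986.0 × 2/6 = 328.7ml
= 657.3ml and 328.7ml

657.3ml and 328.7ml


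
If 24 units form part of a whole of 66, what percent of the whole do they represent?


Percentage = (part / whole) × 100
= (24 / 66) × 100
≈ 36.36%

36.36%


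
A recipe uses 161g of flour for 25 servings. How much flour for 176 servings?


Direct proportion: y/x = constant
k = 161/25 = 6.4400
y₂ = k × 176 = 161 × 176 / 25 = 28336/25
= 1133.44

1133.44


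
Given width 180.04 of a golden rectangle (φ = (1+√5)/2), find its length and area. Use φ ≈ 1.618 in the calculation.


φ = (1 + √5) / 2 ≈ 1.618
Length = width × φ = 180.04 × 1.618 = 291.30472
≈ 291.30
Area = width × length = 180.04 × 291.30472 = 52446.5017888 ≈ 52446.50
= Length: 291.30, Area: 52446.50

Length: 291.30, Area: 52446.50


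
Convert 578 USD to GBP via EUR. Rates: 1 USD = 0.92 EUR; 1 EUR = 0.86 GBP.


Step 1: 578 USD × 0.92 = 531.76 EUR
Step 2: 531.76 EUR × 0.86 = 457.31 GBP
Implied rate USD→GBP = 0.92 × 0.86 = 0.7912
= 457.31 GBP

457.31 GBP


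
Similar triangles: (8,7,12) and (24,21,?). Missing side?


Scale factor = 24/8 = 3
Missing side = 12 × 3
= 36.0

36.0


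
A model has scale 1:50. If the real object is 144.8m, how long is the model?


Model size = real / scale
= 144.8 / 50
= 2.8960 m

2.8960 m


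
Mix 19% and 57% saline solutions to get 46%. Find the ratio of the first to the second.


Let x parts of 19% mix with y parts of 57%.
19x + 57y = 46(x + y)
19x + 57y = 46x + 46y
x(19 - 46) = y(46 - 57)
x/y = (57 - 46)/(46 - 19) = 11/27
Simplify: 11:27
= 11:27

11:27


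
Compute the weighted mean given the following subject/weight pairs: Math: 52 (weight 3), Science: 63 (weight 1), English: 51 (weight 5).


Numerator = 52×3 + 63×1 + 51×5
= 156 + 63 + 255
= 474
Total weight = 9
Weighted avg = 474/9
= 52.67

52.67


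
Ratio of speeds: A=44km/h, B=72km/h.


Ratio = 44:72
GCD = 4
Simplified = 11:18
Time ratio (same distance) = 18:11
Speed ratio = 11:18

11:18


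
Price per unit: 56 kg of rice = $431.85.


Unit rate = total / quantity
= 431.85 / 56
= $7.71 per unit

$7.71 per unit


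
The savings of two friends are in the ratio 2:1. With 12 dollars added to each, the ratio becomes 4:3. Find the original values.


Let A = 2k, B = 1k.
(2k + 12) / (1k + 12) = 4/3
Cross-multiply: 3(2k + 12) = 4(1k + 12)
6k + 36 = 4k + 48
6k - 4k = 48 - 36
2k = 12
k = 12/2 = 6
A = 2×6 = 12, B = 1×6 = 6
= A = 12, B = 6

A = 12, B = 6


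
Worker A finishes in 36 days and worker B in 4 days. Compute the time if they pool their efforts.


Rate of A = 1/36 per day
Rate of B = 1/4 per day
Combined rate = 1/36 + 1/4 = 40/144 ≈ 0.2778 per day
Days = 1 / combined rate = 144/40
= 3.60 days

3.60 days


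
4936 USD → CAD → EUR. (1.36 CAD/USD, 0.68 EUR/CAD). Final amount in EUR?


Step 1: 4936 USD × 1.36 = 6712.96 CAD
Step 2: 6712.96 CAD × 0.68 = 4564.81 EUR
Implied rate USD→EUR = 1.36 × 0.68 = 0.9248
= 4564.81 EUR

4564.81 EUR


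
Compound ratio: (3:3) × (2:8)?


Compound ratio = (3×2) : (3×8)
= 6:24
GCD = 6
= 1:4

1:4


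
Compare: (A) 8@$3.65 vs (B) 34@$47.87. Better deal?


Deal A: $3.65/8 = $0.4563/unit
Deal B: $47.87/34 = $1.4079/unit
A is cheaper per unit
= Deal A

Deal A


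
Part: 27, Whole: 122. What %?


Percentage = (part / whole) × 100
= (27 / 122) × 100
≈ 22.13%

22.13%


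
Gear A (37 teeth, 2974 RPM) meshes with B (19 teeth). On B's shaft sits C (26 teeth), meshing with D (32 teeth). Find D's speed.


Stage 1: RPM_B = RPM_A × t_A/t_B = 2974 × 37/19 = 110038/19 ≈ 5791.47
B and C share a shaft → RPM_C = RPM_B
Stage 2: RPM_D = RPM_C × t_C/t_D = RPM_A × (t_A×t_C)/(t_B×t_D)
Overall ratio = (37×26)/(19×32) = 962/608
RPM_D = 2974 × 962/608 = 2860988/608
≈ 4705.57 RPM

4705.57 RPM


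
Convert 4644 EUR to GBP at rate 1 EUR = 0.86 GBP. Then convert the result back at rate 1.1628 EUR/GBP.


Amount × rate = 4644 × 0.86 = 3993.84 GBP
Round-trip: 3993.84 × 1.1628 = 4644.04 EUR
= 3993.84 GBP, then 4644.04 EUR

3993.84 GBP, then 4644.04 EUR


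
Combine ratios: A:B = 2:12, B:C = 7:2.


Match B: multiply A:B by 7 → 14:84
Multiply B:C by 12 → 84:24
Combined: 14:84:24
GCD = 2
= 7:42:12

7:42:12


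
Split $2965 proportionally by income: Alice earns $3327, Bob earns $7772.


Total income = 3327 + 7772 = $11099
Alice: $2965 × 3327/11099 = $888.78
Bob: $2965 × 7772/11099 = $2076.22
= Alice: $888.78, Bob: $2076.22

Alice: $888.78, Bob: $2076.22


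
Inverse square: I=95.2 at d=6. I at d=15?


I₁d₁² = I₂d₂²
I₂ = I₁ × (d₁/d₂)²
= 95.2 × (6/15)²
= 95.2 × 36/225
= 3427.2/225
= 15.2320

15.2320


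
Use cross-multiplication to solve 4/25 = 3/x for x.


Cross multiply: 4 × x = 25 × 3
4x = 75
x = 75 / 4
= 18.75

18.75


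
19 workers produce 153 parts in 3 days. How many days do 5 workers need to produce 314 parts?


Days ∝ work / workers, so d₂ = d₁ × (m₁/m₂) × (w₂/w₁)
Workers factor (inverse): 19/5 = 3.8000
Work factor (direct): 314/153 ≈ 2.0523
d₂ = 3 × 19/5 × 314/153 = (3 × 19 × 314) / (5 × 153) = 17898/765
≈ 23.40 days

23.40 days


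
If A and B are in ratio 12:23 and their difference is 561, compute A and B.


Let A = 12k, B = 23k.
23k - 12k = 561
11k = 561 → k = 561/11 = 51
A = 12×51 = 612, B = 23×51 = 1173
= A = 612, B = 1173

A = 612, B = 1173


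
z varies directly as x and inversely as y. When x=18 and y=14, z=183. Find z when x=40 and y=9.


z = k·x/y
Solve for k using the known point: k = z·y/x = 183×14/18 = 2562/18 ≈ 142.3333
Now evaluate at x=40, y=9:
z = k × 40 / 9 = (2562 × 40) / (18 × 9) = 102480/162
≈ 632.5926

632.5926


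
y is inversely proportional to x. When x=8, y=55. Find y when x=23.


Inverse proportion: x × y = constant
k = 8 × 55 = 440
y₂ = k / 23 = 440 / 23
= 19.13

19.13


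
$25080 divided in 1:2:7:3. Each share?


Total parts = 1 + 2 + 7 + 3 = 13
Part 1: 25080 × 1/13 = 1929.23
Part 2: 25080 × 2/13 = 3858.46
Part 3: 25080 × 7/13 = 13504.62
Part 4: 25080 × 3/13 = 5787.69
= Part 1: $1929.23, Part 2: $3858.46, Part 3: $13504.62, Part 4: $5787.69

Part 1: $1929.23, Part 2: $3858.46, Part 3: $13504.62, Part 4: $5787.69


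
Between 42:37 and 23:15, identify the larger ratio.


42/37 = 1.1351
23/15 = 1.5333
1.1351 < 1.5333, so 42:37 is less
= 23:15

23:15


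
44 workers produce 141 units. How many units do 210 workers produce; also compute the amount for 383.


Direct proportion: y/x = constant
k = 141/44 ≈ 3.2045
y at x=210: k × 210 = 141 × 210 / 44 = 29610/44 ≈ 672.95
y at x=383: k × 383 = 141 × 383 / 44 = 54003/44 ≈ 1227.34
= 672.95 and 1227.34

672.95 and 1227.34


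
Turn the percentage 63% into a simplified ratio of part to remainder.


63% means 63 parts out of 100; remainder = 37
Part : remainder = 63:37
GCD = 1
= 63:37

63:37


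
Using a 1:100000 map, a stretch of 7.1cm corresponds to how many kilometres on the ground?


Real distance = map distance × scale
= 7.1cm × 100000
= 710000 cm = 7100.0 m
= 7.100 km

7.100 km


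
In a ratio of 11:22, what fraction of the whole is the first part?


Total parts = 11 + 22 = 33
First part: 11/33 = 1/3
= 1/3

1/3


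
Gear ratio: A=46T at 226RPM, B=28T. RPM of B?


Gear ratio = 46:28 = 23:14
RPM_B = RPM_A × (teeth_A / teeth_B)
= 226 × (46/28)
= 371.3 RPM

371.3 RPM


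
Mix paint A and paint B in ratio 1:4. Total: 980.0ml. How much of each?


Total parts = 1 + 4 = 5
paint A: 980.0 × 1/5 = 196.0ml
paint B: 980.0 × 4/5 = 784.0ml
= 196.0ml and 784.0ml

196.0ml and 784.0ml


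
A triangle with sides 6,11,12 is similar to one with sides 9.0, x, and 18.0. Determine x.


Scale factor = 9.0/6 = 1.5
Missing side = 11 × 1.5
= 16.5

16.5


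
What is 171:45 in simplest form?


GCD(171, 45) = 9
171/9 : 45/9
= 19:5

19:5


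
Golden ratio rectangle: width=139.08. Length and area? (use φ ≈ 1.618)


φ = (1 + √5) / 2 ≈ 1.618
Length = width × φ = 139.08 × 1.618 = 225.03144
≈ 225.03
Area = width × length = 139.08 × 225.03144 = 31297.3726752 ≈ 31297.37
= Length: 225.03, Area: 31297.37

Length: 225.03, Area: 31297.37


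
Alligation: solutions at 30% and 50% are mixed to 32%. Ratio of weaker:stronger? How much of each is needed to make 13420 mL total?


Let x parts of 30% mix with y parts of 50%.
30x + 50y = 32(x + y)
30x + 50y = 32x + 32y
x(30 - 32) = y(32 - 50)
x/y = (50 - 32)/(32 - 30) = 18/2
Simplify: 9:1
Total parts = 10; one part = 13420/10 = 1342.00 mL
30% solution: 9×1342.00 = 12078.00 mL
50% solution: 1×1342.00 = 1342.00 mL
= ratio 9:1; 12078.00 mL and 1342.00 mL

ratio 9:1; 12078.00 mL and 1342.00 mL


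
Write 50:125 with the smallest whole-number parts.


GCD(50, 125) = 25
50/25 : 125/25
= 2:5

2:5


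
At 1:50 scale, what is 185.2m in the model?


Model size = real / scale
= 185.2 / 50
= 3.7040 m

3.7040 m


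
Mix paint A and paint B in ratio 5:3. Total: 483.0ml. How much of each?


Total parts = 5 + 3 = 8
paint A: 483.0 × 5/8 = 301.9ml
paint B: 483.0 × 3/8 = 181.1ml
= 301.9ml and 181.1ml

301.9ml and 181.1ml


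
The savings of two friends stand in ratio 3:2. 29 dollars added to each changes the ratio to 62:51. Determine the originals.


Let A = 3k, B = 2k.
(3k + 29) / (2k + 29) = 62/51
Cross-multiply: 51(3k + 29) = 62(2k + 29)
153k + 1479 = 124k + 1798
153k - 124k = 1798 - 1479
29k = 319
k = 319/29 = 11
A = 3×11 = 33, B = 2×11 = 22
= A = 33, B = 22

A = 33, B = 22


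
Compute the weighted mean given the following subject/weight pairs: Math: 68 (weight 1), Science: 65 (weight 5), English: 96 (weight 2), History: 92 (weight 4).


Numerator = 68×1 + 65×5 + 96×2 + 92×4
= 68 + 325 + 192 + 368
= 953
Total weight = 12
Weighted avg = 953/12
= 79.42

79.42


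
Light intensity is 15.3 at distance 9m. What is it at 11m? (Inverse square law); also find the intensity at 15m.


I₁d₁² = I₂d₂²
I at 11m = 15.3 × (9/11)² = 15.3 × 81/121 = 1239.3/121 ≈ 10.2421
I at 15m = 15.3 × (9/15)² = 15.3 × 81/225 = 1239.3/225 = 5.5080
= 10.2421 and 5.5080

10.2421 and 5.5080


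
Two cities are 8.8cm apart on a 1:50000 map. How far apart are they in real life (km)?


Real distance = map distance × scale
= 8.8cm × 50000
= 440000 cm = 4400.0 m
= 4.400 km

4.400 km


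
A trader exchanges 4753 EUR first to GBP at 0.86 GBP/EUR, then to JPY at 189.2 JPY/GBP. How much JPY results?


Step 1: 4753 EUR × 0.86 = 4087.58 GBP
Step 2: 4087.58 GBP × 189.2 = 773370.14 JPY
Implied rate EUR→JPY = 0.86 × 189.2 = 162.7120
= 773370.14 JPY

773370.14 JPY


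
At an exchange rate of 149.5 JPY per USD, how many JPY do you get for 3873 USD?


Amount × rate = 3873 × 149.5
= 579013.50 JPY

579013.50 JPY


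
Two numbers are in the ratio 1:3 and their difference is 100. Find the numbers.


Let A = 1k, B = 3k.
3k - 1k = 100
2k = 100 → k = 100/2 = 50
A = 1×50 = 50, B = 3×50 = 150
= A = 50, B = 150

A = 50, B = 150


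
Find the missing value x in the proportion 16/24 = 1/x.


Cross multiply: 16 × x = 24 × 1
16x = 24
x = 24 / 16
= 1.50

1.50


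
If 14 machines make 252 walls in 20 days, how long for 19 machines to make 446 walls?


Days ∝ work / workers, so d₂ = d₁ × (m₁/m₂) × (w₂/w₁)
Workers factor (inverse): 14/19 ≈ 0.7368
Work factor (direct): 446/252 ≈ 1.7698
d₂ = 20 × 14/19 × 446/252 = (20 × 14 × 446) / (19 × 252) = 124880/4788
≈ 26.08 days

26.08 days


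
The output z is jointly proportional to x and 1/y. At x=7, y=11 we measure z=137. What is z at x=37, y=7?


z = k·x/y
Solve for k using the known point: k = z·y/x = 137×11/7 = 1507/7 ≈ 215.2857
Now evaluate at x=37, y=7:
z = k × 37 / 7 = (1507 × 37) / (7 × 7) = 55759/49
≈ 1137.9388

1137.9388


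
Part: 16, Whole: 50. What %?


Percentage = (part / whole) × 100
= (16 / 50) × 100
= 32.00%

32.00%


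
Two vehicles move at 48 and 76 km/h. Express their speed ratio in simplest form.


Ratio = 48:76
GCD = 4
Simplified = 12:19
Time ratio (same distance) = 19:12
Speed ratio = 12:19

12:19


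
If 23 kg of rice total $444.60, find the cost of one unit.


Unit rate = total / quantity
= 444.60 / 23
= $19.33 per unit

$19.33 per unit


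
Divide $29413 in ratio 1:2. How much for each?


Total parts = 1 + 2 = 3
Part 1: 29413 × 1/3 = 9804.33
Part 2: 29413 × 2/3 = 19608.67
= Part 1: $9804.33, Part 2: $19608.67

Part 1: $9804.33, Part 2: $19608.67


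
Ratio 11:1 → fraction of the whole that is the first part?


Total parts = 11 + 1 = 12
First part: 11/12 = 11/12
= 11/12

11/12


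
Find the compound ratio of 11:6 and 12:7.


Compound ratio = (11×12) : (6×7)
= 132:42
GCD = 6
= 22:7

22:7


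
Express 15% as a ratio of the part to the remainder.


15% means 15 parts out of 100; remainder = 85
Part : remainder = 15:85
GCD = 5
= 3:17

3:17


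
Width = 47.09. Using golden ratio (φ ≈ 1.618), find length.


φ = (1 + √5) / 2 ≈ 1.618
Length = width × φ = 47.09 × 1.618 = 76.19162
≈ 76.19

76.19


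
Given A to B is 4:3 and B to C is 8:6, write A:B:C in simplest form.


Match B: multiply A:B by 8 → 32:24
Multiply B:C by 3 → 24:18
Combined: 32:24:18
GCD = 2
= 16:12:9

16:12:9


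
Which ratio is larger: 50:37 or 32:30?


50/37 = 1.3514
32/30 = 1.0667
1.3514 > 1.0667, so 50:37 is greater
= 50:37

50:37


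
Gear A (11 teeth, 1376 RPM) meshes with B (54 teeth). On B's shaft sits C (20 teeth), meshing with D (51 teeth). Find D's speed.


Stage 1: RPM_B = RPM_A × t_A/t_B = 1376 × 11/54 = 15136/54 ≈ 280.30
B and C share a shaft → RPM_C = RPM_B
Stage 2: RPM_D = RPM_C × t_C/t_D = RPM_A × (t_A×t_C)/(t_B×t_D)
Overall ratio = (11×20)/(54×51) = 220/2754
RPM_D = 1376 × 220/2754 = 302720/2754
≈ 109.92 RPM

109.92 RPM


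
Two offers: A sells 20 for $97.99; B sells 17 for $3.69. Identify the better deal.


Deal A: $97.99/20 = $4.8995/unit
Deal B: $3.69/17 = $0.2171/unit
B is cheaper per unit
= Deal B

Deal B


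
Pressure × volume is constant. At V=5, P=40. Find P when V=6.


Inverse proportion: x × y = constant
k = 5 × 40 = 200
y₂ = k / 6 = 200 / 6
= 33.33

33.33


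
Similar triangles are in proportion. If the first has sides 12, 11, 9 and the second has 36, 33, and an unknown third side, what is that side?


Scale factor = 36/12 = 3
Missing side = 9 × 3
= 27.0

27.0


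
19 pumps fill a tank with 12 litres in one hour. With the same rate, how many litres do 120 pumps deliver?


Direct proportion: y/x = constant
k = 12/19 ≈ 0.6316
y₂ = k × 120 = 12 × 120 / 19 = 1440/19
≈ 75.79

75.79


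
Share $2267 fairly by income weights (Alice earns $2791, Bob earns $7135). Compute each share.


Total income = 2791 + 7135 = $9926
Alice: $2267 × 2791/9926 = $637.44
Bob: $2267 × 7135/9926 = $1629.56
= Alice: $637.44, Bob: $1629.56

Alice: $637.44, Bob: $1629.56


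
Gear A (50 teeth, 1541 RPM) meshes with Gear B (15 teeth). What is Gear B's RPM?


Gear ratio = 50:15 = 10:3
RPM_B = RPM_A × (teeth_A / teeth_B)
= 1541 × (50/15)
= 5136.7 RPM

5136.7 RPM


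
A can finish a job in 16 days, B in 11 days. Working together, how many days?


Rate of A = 1/16 per day
Rate of B = 1/11 per day
Combined rate = 1/16 + 1/11 = 27/176 ≈ 0.1534 per day
Days = 1 / combined rate = 176/27
≈ 6.52 days

6.52 days


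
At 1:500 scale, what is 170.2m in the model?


Model size = real / scale
= 170.2 / 500
= 0.3404 m

0.3404 m


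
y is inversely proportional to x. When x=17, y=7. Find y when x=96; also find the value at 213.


Inverse proportion: x × y = constant
k = 17 × 7 = 119
At x=96: k/96 = 1.24
At x=213: k/213 = 0.56
= 1.24 and 0.56

1.24 and 0.56


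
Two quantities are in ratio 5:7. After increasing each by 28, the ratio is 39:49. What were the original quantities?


Let A = 5k, B = 7k.
(5k + 28) / (7k + 28) = 39/49
Cross-multiply: 49(5k + 28) = 39(7k + 28)
245k + 1372 = 273k + 1092
245k - 273k = 1092 - 1372
-28k = -280
k = -280/-28 = 10
A = 5×10 = 50, B = 7×10 = 70
= A = 50, B = 70

A = 50, B = 70


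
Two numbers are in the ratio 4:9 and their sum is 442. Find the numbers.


Let A = 4k, B = 9k.
4k + 9k = 442
13k = 442 → k = 442/13 = 34
A = 4×34 = 136, B = 9×34 = 306
= A = 136, B = 306

A = 136, B = 306


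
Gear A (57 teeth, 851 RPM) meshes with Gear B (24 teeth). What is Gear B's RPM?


Gear ratio = 57:24 = 19:8
RPM_B = RPM_A × (teeth_A / teeth_B)
= 851 × (57/24)
= 2021.1 RPM

2021.1 RPM


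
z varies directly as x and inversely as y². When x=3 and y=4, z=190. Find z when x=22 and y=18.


z = k·x/y²
Solve for k using the known point: k = z·y²/x = 190×16/3 = 3040/3 ≈ 1013.3333
Now evaluate at x=22, y=18:
z = k × 22 / 324 = (3040 × 22) / (3 × 324) = 66880/972
≈ 68.8066

68.8066


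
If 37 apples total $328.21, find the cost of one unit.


Unit rate = total / quantity
= 328.21 / 37
= $8.87 per unit

$8.87 per unit


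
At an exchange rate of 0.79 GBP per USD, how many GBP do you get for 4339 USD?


Amount × rate = 4339 × 0.79
= 3427.81 GBP

3427.81 GBP


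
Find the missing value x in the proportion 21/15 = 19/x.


Cross multiply: 21 × x = 15 × 19
21x = 285
x = 285 / 21
= 13.57

13.57


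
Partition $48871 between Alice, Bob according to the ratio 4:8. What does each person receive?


Total parts = 4 + 8 = 12
Alice: 48871 × 4/12 = 16290.33
Bob: 48871 × 8/12 = 32580.67
= Alice: $16290.33, Bob: $32580.67

Alice: $16290.33, Bob: $32580.67


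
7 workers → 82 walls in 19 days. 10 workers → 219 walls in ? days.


Days ∝ work / workers, so d₂ = d₁ × (m₁/m₂) × (w₂/w₁)
Workers factor (inverse): 7/10 = 0.7000
Work factor (direct): 219/82 ≈ 2.6707
d₂ = 19 × 7/10 × 219/82 = (19 × 7 × 219) / (10 × 82) = 29127/820
≈ 35.52 days

35.52 days


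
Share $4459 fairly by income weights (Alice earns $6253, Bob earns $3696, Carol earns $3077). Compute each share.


Total income = 6253 + 3696 + 3077 = $13026
Alice: $4459 × 6253/13026 = $2140.50
Bob: $4459 × 3696/13026 = $1265.20
Carol: $4459 × 3077/13026 = $1053.30
= Alice: $2140.50, Bob: $1265.20, Carol: $1053.30

Alice: $2140.50, Bob: $1265.20, Carol: $1053.30


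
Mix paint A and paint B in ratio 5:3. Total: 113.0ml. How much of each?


Total parts = 5 + 3 = 8
paint A: 113.0 × 5/8 = 70.6ml
paint B: 113.0 × 3/8 = 42.4ml
= 70.6ml and 42.4ml

70.6ml and 42.4ml


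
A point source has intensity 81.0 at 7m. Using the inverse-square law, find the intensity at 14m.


I₁d₁² = I₂d₂²
I₂ = I₁ × (d₁/d₂)²
= 81.0 × (7/14)²
= 81.0 × 49/196
= 3969/196
= 20.2500

20.2500


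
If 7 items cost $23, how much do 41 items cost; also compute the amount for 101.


Direct proportion: y/x = constant
k = 23/7 ≈ 3.2857
y at x=41: k × 41 = 23 × 41 / 7 = 943/7 ≈ 134.71
y at x=101: k × 101 = 23 × 101 / 7 = 2323/7 ≈ 331.86
= 134.71 and 331.86

134.71 and 331.86


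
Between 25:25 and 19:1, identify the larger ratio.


25/25 = 1.0000
19/1 = 19.0000
1.0000 < 19.0000, so 25:25 is less
= 19:1

19:1


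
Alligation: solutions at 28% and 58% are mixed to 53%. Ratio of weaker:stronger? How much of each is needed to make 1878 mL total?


Let x parts of 28% mix with y parts of 58%.
28x + 58y = 53(x + y)
28x + 58y = 53x + 53y
x(28 - 53) = y(53 - 58)
x/y = (58 - 53)/(53 - 28) = 5/25
Simplify: 1:5
Total parts = 6; one part = 1878/6 = 313.00 mL
28% solution: 1×313.00 = 313.00 mL
58% solution: 5×313.00 = 1565.00 mL
= ratio 1:5; 313.00 mL and 1565.00 mL

ratio 1:5; 313.00 mL and 1565.00 mL


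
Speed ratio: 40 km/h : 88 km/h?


Ratio = 40:88
GCD = 8
Simplified = 5:11
Time ratio (same distance) = 11:5
Speed ratio = 5:11

5:11


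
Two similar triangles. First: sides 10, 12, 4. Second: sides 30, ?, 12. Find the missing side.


Scale factor = 30/10 = 3
Missing side = 12 × 3
= 36.0

36.0


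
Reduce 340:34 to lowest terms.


GCD(340, 34) = 34
340/34 : 34/34
= 10:1

10:1


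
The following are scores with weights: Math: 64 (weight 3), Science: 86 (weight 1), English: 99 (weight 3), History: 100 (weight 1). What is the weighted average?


Numerator = 64×3 + 86×1 + 99×3 + 100×1
= 192 + 86 + 297 + 100
= 675
Total weight = 8
Weighted avg = 675/8
= 84.38

84.38


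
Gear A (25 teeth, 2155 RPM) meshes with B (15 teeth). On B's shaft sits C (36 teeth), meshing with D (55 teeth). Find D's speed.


Stage 1: RPM_B = RPM_A × t_A/t_B = 2155 × 25/15 = 53875/15 ≈ 3591.67
B and C share a shaft → RPM_C = RPM_B
Stage 2: RPM_D = RPM_C × t_C/t_D = RPM_A × (t_A×t_C)/(t_B×t_D)
Overall ratio = (25×36)/(15×55) = 900/825
RPM_D = 2155 × 900/825 = 1939500/825
≈ 2350.91 RPM

2350.91 RPM


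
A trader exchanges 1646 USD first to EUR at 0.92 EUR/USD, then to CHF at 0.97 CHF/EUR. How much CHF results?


Step 1: 1646 USD × 0.92 = 1514.32 EUR
Step 2: 1514.32 EUR × 0.97 = 1468.89 CHF
Implied rate USD→CHF = 0.92 × 0.97 = 0.8924
= 1468.89 CHF

1468.89 CHF


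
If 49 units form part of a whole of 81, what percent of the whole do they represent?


Percentage = (part / whole) × 100
= (49 / 81) × 100
≈ 60.49%

60.49%


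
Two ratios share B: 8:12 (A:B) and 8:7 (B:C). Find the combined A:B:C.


Match B: multiply A:B by 8 → 64:96
Multiply B:C by 12 → 96:84
Combined: 64:96:84
GCD = 4
= 16:24:21

16:24:21


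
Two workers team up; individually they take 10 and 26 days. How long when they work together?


Rate of A = 1/10 per day
Rate of B = 1/26 per day
Combined rate = 1/10 + 1/26 = 36/260 ≈ 0.1385 per day
Days = 1 / combined rate = 260/36
≈ 7.22 days

7.22 days


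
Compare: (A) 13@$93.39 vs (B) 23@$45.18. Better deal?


Deal A: $93.39/13 = $7.1838/unit
Deal B: $45.18/23 = $1.9643/unit
B is cheaper per unit
= Deal B

Deal B


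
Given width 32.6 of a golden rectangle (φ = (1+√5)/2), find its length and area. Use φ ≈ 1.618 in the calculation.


φ = (1 + √5) / 2 ≈ 1.618
Length = width × φ = 32.6 × 1.618 = 52.7468
≈ 52.75
Area = width × length = 32.6 × 52.7468 = 1719.54568 ≈ 1719.55
= Length: 52.75, Area: 1719.55

Length: 52.75, Area: 1719.55


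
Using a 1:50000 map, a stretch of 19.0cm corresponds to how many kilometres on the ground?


Real distance = map distance × scale
= 19.0cm × 50000
= 950000 cm = 9500.0 m
= 9.500 km

9.500 km


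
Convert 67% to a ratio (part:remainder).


67% means 67 parts out of 100; remainder = 33
Part : remainder = 67:33
GCD = 1
= 67:33

67:33


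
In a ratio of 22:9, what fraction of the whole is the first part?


Total parts = 22 + 9 = 31
First part: 22/31 = 22/31
= 22/31

22/31


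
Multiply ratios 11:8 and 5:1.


Compound ratio = (11×5) : (8×1)
= 55:8
GCD = 1
= 55:8

55:8


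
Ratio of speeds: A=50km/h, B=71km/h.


Ratio = 50:71
GCD = 1
Simplified = 50:71
Time ratio (same distance) = 71:50
Speed ratio = 50:71

50:71


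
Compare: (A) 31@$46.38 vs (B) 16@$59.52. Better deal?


Deal A: $46.38/31 = $1.4961/unit
Deal B: $59.52/16 = $3.7200/unit
A is cheaper per unit
= Deal A

Deal A


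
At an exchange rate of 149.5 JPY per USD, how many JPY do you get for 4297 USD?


Amount × rate = 4297 × 149.5
= 642401.50 JPY

642401.50 JPY


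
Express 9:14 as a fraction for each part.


Total parts = 9 + 14 = 23
First part: 9/23 = 9/23
Second part: 14/23 = 14/23
= 9/23 and 14/23

9/23 and 14/23


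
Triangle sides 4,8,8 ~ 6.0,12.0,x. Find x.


Scale factor = 6.0/4 = 1.5
Missing side = 8 × 1.5
= 12.0

12.0


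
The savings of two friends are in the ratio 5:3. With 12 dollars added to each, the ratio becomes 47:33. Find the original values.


Let A = 5k, B = 3k.
(5k + 12) / (3k + 12) = 47/33
Cross-multiply: 33(5k + 12) = 47(3k + 12)
165k + 396 = 141k + 564
165k - 141k = 564 - 396
24k = 168
k = 168/24 = 7
A = 5×7 = 35, B = 3×7 = 21
= A = 35, B = 21

A = 35, B = 21


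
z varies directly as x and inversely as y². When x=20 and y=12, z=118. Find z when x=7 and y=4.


z = k·x/y²
Solve for k using the known point: k = z·y²/x = 118×144/20 = 16992/20 = 849.6000
Now evaluate at x=7, y=4:
z = k × 7 / 16 = (16992 × 7) / (20 × 16) = 118944/320
= 371.7000

371.7000


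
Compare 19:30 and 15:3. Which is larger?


19/30 = 0.6333
15/3 = 5.0000
0.6333 < 5.0000, so 19:30 is less
= 15:3

15:3


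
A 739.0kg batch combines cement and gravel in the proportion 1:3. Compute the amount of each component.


Total parts = 1 + 3 = 4
cement: 739.0 × 1/4 = 184.8kg
gravel: 739.0 × 3/4 = 554.3kg
= 184.8kg and 554.3kg

184.8kg and 554.3kg


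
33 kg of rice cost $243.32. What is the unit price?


Unit rate = total / quantity
= 243.32 / 33
= $7.37 per unit

$7.37 per unit


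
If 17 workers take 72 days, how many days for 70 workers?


Inverse proportion: x × y = constant
k = 17 × 72 = 1224
y₂ = k / 70 = 1224 / 70
= 17.49

17.49


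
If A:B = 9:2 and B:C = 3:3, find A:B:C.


Match B: multiply A:B by 3 → 27:6
Multiply B:C by 2 → 6:6
Combined: 27:6:6
GCD = 3
= 9:2:2

9:2:2


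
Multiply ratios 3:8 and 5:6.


Compound ratio = (3×5) : (8×6)
= 15:48
GCD = 3
= 5:16

5:16


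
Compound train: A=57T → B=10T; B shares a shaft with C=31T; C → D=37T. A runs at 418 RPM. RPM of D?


Stage 1: RPM_B = RPM_A × t_A/t_B = 418 × 57/10 = 23826/10 = 2382.60
B and C share a shaft → RPM_C = RPM_B
Stage 2: RPM_D = RPM_C × t_C/t_D = RPM_A × (t_A×t_C)/(t_B×t_D)
Overall ratio = (57×31)/(10×37) = 1767/370
RPM_D = 418 × 1767/370 = 738606/370
≈ 1996.23 RPM

1996.23 RPM


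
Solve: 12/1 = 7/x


Cross multiply: 12 × x = 1 × 7
12x = 7
x = 7 / 12
= 0.58

0.58


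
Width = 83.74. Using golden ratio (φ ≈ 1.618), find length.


φ = (1 + √5) / 2 ≈ 1.618
Length = width × φ = 83.74 × 1.618 = 135.49132
≈ 135.49

135.49


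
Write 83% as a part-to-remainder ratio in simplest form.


83% means 83 parts out of 100; remainder = 17
Part : remainder = 83:17
GCD = 1
= 83:17

83:17


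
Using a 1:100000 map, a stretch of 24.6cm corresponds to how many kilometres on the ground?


Real distance = map distance × scale
= 24.6cm × 100000
= 2460000 cm = 24600.0 m
= 24.600 km

24.600 km


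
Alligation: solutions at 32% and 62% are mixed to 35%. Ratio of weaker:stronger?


Let x parts of 32% mix with y parts of 62%.
32x + 62y = 35(x + y)
32x + 62y = 35x + 35y
x(32 - 35) = y(35 - 62)
x/y = (62 - 35)/(35 - 32) = 27/3
Simplify: 9:1
= 9:1

9:1


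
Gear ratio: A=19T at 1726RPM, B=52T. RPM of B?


Gear ratio = 19:52 = 19:52
RPM_B = RPM_A × (teeth_A / teeth_B)
= 1726 × (19/52)
= 630.7 RPM

630.7 RPM


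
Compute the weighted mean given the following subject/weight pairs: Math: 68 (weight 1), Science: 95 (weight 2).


Numerator = 68×1 + 95×2
= 68 + 190
= 258
Total weight = 3
Weighted avg = 258/3
= 86.00

86.00


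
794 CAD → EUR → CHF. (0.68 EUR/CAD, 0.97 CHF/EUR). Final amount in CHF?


Step 1: 794 CAD × 0.68 = 539.92 EUR
Step 2: 539.92 EUR × 0.97 = 523.72 CHF
Implied rate CAD→CHF = 0.68 × 0.97 = 0.6596
= 523.72 CHF

523.72 CHF


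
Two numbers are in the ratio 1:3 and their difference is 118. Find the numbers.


Let A = 1k, B = 3k.
3k - 1k = 118
2k = 118 → k = 118/2 = 59
A = 1×59 = 59, B = 3×59 = 177
= A = 59, B = 177

A = 59, B = 177


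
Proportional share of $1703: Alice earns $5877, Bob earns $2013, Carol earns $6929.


Total income = 5877 + 2013 + 6929 = $14819
Alice: $1703 × 5877/14819 = $675.39
Bob: $1703 × 2013/14819 = $231.33
Carol: $1703 × 6929/14819 = $796.28
= Alice: $675.39, Bob: $231.33, Carol: $796.28

Alice: $675.39, Bob: $231.33, Carol: $796.28


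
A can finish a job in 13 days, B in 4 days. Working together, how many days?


Rate of A = 1/13 per day
Rate of B = 1/4 per day
Combined rate = 1/13 + 1/4 = 17/52 ≈ 0.3269 per day
Days = 1 / combined rate = 52/17
≈ 3.06 days

3.06 days


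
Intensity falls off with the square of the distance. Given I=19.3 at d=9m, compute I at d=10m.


I₁d₁² = I₂d₂²
I₂ = I₁ × (d₁/d₂)²
= 19.3 × (9/10)²
= 19.3 × 81/100
= 1563.3/100
= 15.6330

15.6330


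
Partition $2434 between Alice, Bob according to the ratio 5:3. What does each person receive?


Total parts = 5 + 3 = 8
Alice: 2434 × 5/8 = 1521.25
Bob: 2434 × 3/8 = 912.75
= Alice: $1521.25, Bob: $912.75

Alice: $1521.25, Bob: $912.75


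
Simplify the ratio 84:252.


GCD(84, 252) = 84
84/84 : 252/84
= 1:3

1:3


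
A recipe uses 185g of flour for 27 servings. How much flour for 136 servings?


Direct proportion: y/x = constant
k = 185/27 ≈ 6.8519
y₂ = k × 136 = 185 × 136 / 27 = 25160/27
≈ 931.85

931.85


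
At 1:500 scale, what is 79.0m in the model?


Model size = real / scale
= 79.0 / 500
= 0.1580 m

0.1580 m


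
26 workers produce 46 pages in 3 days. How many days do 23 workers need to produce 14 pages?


Days ∝ work / workers, so d₂ = d₁ × (m₁/m₂) × (w₂/w₁)
Workers factor (inverse): 26/23 ≈ 1.1304
Work factor (direct): 14/46 ≈ 0.3043
d₂ = 3 × 26/23 × 14/46 = (3 × 26 × 14) / (23 × 46) = 1092/1058
≈ 1.03 days

1.03 days


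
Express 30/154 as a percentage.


Percentage = (part / whole) × 100
= (30 / 154) × 100
≈ 19.48%

19.48%


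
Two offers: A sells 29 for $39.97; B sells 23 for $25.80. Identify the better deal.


Deal A: $39.97/29 = $1.3783/unit
Deal B: $25.80/23 = $1.1217/unit
B is cheaper per unit
= Deal B

Deal B


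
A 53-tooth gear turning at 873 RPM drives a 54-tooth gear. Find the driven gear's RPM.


Gear ratio = 53:54 = 53:54
RPM_B = RPM_A × (teeth_A / teeth_B)
= 873 × (53/54)
= 856.8 RPM

856.8 RPM


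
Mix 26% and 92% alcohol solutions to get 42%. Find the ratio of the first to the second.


Let x parts of 26% mix with y parts of 92%.
26x + 92y = 42(x + y)
26x + 92y = 42x + 42y
x(26 - 42) = y(42 - 92)
x/y = (92 - 42)/(42 - 26) = 50/16
Simplify: 25:8
= 25:8

25:8


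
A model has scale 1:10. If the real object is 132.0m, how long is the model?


Model size = real / scale
= 132.0 / 10
= 13.2000 m

13.2000 m


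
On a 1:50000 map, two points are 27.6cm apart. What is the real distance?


Real distance = map distance × scale
= 27.6cm × 50000
= 1380000 cm = 13800.0 m
= 13.800 km

13.800 km


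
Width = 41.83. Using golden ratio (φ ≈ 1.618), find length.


φ = (1 + √5) / 2 ≈ 1.618
Length = width × φ = 41.83 × 1.618 = 67.68094
≈ 67.68

67.68


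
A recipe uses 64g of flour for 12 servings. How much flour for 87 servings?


Direct proportion: y/x = constant
k = 64/12 ≈ 5.3333
y₂ = k × 87 = 64 × 87 / 12 = 5568/12
= 464.00

464.00


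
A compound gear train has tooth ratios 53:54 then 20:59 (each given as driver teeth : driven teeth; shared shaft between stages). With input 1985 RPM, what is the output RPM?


Stage 1: RPM_B = RPM_A × t_A/t_B = 1985 × 53/54 = 105205/54 ≈ 1948.24
B and C share a shaft → RPM_C = RPM_B
Stage 2: RPM_D = RPM_C × t_C/t_D = RPM_A × (t_A×t_C)/(t_B×t_D)
Overall ratio = (53×20)/(54×59) = 1060/3186
RPM_D = 1985 × 1060/3186 = 2104100/3186
≈ 660.42 RPM

660.42 RPM


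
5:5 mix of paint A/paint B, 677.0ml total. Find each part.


Total parts = 5 + 5 = 10
paint A: 677.0 × 5/10 = 338.5ml
paint B: 677.0 × 5/10 = 338.5ml
= 338.5ml and 338.5ml

338.5ml and 338.5ml


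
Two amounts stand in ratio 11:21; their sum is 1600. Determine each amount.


Let A = 11k, B = 21k.
11k + 21k = 1600
32k = 1600 → k = 1600/32 = 50
A = 11×50 = 550, B = 21×50 = 1050
= A = 550, B = 1050

A = 550, B = 1050


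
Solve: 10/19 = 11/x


Cross multiply: 10 × x = 19 × 11
10x = 209
x = 209 / 10
= 20.90

20.90


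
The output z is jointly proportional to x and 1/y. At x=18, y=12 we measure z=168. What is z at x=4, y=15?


z = k·x/y
Solve for k using the known point: k = z·y/x = 168×12/18 = 2016/18 = 112.0000
Now evaluate at x=4, y=15:
z = k × 4 / 15 = (2016 × 4) / (18 × 15) = 8064/270
≈ 29.8667

29.8667


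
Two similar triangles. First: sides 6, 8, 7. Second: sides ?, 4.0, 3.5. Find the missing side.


Scale factor = 4.0/8 = 0.5
Missing side = 6 × 0.5
= 3.0

3.0


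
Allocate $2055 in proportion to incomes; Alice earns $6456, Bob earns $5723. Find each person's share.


Total income = 6456 + 5723 = $12179
Alice: $2055 × 6456/12179 = $1089.34
Bob: $2055 × 5723/12179 = $965.66
= Alice: $1089.34, Bob: $965.66

Alice: $1089.34, Bob: $965.66


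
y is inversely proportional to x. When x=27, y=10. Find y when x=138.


Inverse proportion: x × y = constant
k = 27 × 10 = 270
y₂ = k / 138 = 270 / 138
= 1.96

1.96


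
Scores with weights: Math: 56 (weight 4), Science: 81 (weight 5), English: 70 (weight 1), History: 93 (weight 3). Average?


Numerator = 56×4 + 81×5 + 70×1 + 93×3
= 224 + 405 + 70 + 279
= 978
Total weight = 13
Weighted avg = 978/13
= 75.23

75.23


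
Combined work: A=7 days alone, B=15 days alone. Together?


Rate of A = 1/7 per day
Rate of B = 1/15 per day
Combined rate = 1/7 + 1/15 = 22/105 ≈ 0.2095 per day
Days = 1 / combined rate = 105/22
≈ 4.77 days

4.77 days


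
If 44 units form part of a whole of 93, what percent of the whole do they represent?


Percentage = (part / whole) × 100
= (44 / 93) × 100
≈ 47.31%

47.31%


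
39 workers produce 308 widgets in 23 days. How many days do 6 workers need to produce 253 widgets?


Days ∝ work / workers, so d₂ = d₁ × (m₁/m₂) × (w₂/w₁)
Workers factor (inverse): 39/6 = 6.5000
Work factor (direct): 253/308 ≈ 0.8214
d₂ = 23 × 39/6 × 253/308 = (23 × 39 × 253) / (6 × 308) = 226941/1848
≈ 122.80 days

122.80 days


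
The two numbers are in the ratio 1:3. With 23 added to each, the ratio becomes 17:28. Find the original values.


Let A = 1k, B = 3k.
(1k + 23) / (3k + 23) = 17/28
Cross-multiply: 28(1k + 23) = 17(3k + 23)
28k + 644 = 51k + 391
28k - 51k = 391 - 644
-23k = -253
k = -253/-23 = 11
A = 1×11 = 11, B = 3×11 = 33
= A = 11, B = 33

A = 11, B = 33


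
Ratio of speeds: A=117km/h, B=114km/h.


Ratio = 117:114
GCD = 3
Simplified = 39:38
Time ratio (same distance) = 38:39
Speed ratio = 39:38

39:38


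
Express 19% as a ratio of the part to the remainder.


19% means 19 parts out of 100; remainder = 81
Part : remainder = 19:81
GCD = 1
= 19:81

19:81


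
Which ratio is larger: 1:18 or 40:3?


1/18 = 0.0556
40/3 = 13.3333
0.0556 < 13.3333, so 1:18 is less
= 40:3

40:3


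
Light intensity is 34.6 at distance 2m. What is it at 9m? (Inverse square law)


I₁d₁² = I₂d₂²
I₂ = I₁ × (d₁/d₂)²
= 34.6 × (2/9)²
= 34.6 × 4/81
= 138.4/81
≈ 1.7086

1.7086


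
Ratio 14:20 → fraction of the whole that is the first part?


Total parts = 14 + 20 = 34
First part: 14/34 = 7/17
= 7/17

7/17


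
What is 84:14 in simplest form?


GCD(84, 14) = 14
84/14 : 14/14
= 6:1

6:1


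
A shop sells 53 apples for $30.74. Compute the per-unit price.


Unit rate = total / quantity
= 30.74 / 53
= $0.58 per unit

$0.58 per unit


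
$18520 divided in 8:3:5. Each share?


Total parts = 8 + 3 + 5 = 16
Part 1: 18520 × 8/16 = 9260.00
Part 2: 18520 × 3/16 = 3472.50
Part 3: 18520 × 5/16 = 5787.50
= Part 1: $9260.00, Part 2: $3472.50, Part 3: $5787.50

Part 1: $9260.00, Part 2: $3472.50, Part 3: $5787.50


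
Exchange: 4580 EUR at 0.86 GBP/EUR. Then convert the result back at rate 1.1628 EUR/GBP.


Amount × rate = 4580 × 0.86 = 3938.80 GBP
Round-trip: 3938.80 × 1.1628 = 4580.04 EUR
= 3938.80 GBP, then 4580.04 EUR

3938.80 GBP, then 4580.04 EUR


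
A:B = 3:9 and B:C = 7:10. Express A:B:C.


Match B: multiply A:B by 7 → 21:63
Multiply B:C by 9 → 63:90
Combined: 21:63:90
GCD = 3
= 7:21:30

7:21:30
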